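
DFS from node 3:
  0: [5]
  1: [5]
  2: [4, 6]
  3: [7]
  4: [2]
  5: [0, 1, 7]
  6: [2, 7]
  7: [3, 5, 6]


Visit 3, push [7]
Visit 7, push [6, 5]
Visit 5, push [1, 0]
Visit 0, push []
Visit 1, push []
Visit 6, push [2]
Visit 2, push [4]
Visit 4, push []

DFS order: [3, 7, 5, 0, 1, 6, 2, 4]


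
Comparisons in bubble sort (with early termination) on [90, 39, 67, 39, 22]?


Algorithm: bubble sort (with early termination)
Input: [90, 39, 67, 39, 22]
Sorted: [22, 39, 39, 67, 90]

10


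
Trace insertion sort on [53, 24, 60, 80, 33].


Initial: [53, 24, 60, 80, 33]
Insert 24: [24, 53, 60, 80, 33]
Insert 60: [24, 53, 60, 80, 33]
Insert 80: [24, 53, 60, 80, 33]
Insert 33: [24, 33, 53, 60, 80]

Sorted: [24, 33, 53, 60, 80]


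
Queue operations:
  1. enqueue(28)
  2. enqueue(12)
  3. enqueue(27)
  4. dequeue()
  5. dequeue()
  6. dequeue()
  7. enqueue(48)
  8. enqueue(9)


enqueue(28) -> [28]
enqueue(12) -> [28, 12]
enqueue(27) -> [28, 12, 27]
dequeue()->28, [12, 27]
dequeue()->12, [27]
dequeue()->27, []
enqueue(48) -> [48]
enqueue(9) -> [48, 9]

Final queue: [48, 9]


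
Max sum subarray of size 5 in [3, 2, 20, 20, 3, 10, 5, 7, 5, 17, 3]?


[0:5]: 48
[1:6]: 55
[2:7]: 58
[3:8]: 45
[4:9]: 30
[5:10]: 44
[6:11]: 37

Max: 58 at [2:7]


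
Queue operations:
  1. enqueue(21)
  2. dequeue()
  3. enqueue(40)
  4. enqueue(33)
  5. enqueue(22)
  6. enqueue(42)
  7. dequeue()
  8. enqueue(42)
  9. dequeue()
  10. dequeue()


enqueue(21) -> [21]
dequeue()->21, []
enqueue(40) -> [40]
enqueue(33) -> [40, 33]
enqueue(22) -> [40, 33, 22]
enqueue(42) -> [40, 33, 22, 42]
dequeue()->40, [33, 22, 42]
enqueue(42) -> [33, 22, 42, 42]
dequeue()->33, [22, 42, 42]
dequeue()->22, [42, 42]

Final queue: [42, 42]


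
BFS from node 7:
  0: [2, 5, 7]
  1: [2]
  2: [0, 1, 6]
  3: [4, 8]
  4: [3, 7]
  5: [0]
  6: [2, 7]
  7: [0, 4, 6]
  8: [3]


Visit 7, enqueue [0, 4, 6]
Visit 0, enqueue [2, 5]
Visit 4, enqueue [3]
Visit 6, enqueue []
Visit 2, enqueue [1]
Visit 5, enqueue []
Visit 3, enqueue [8]
Visit 1, enqueue []
Visit 8, enqueue []

BFS order: [7, 0, 4, 6, 2, 5, 3, 1, 8]


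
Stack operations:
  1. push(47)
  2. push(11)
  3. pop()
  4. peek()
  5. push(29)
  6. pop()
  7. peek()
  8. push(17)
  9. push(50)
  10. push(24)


push(47) -> [47]
push(11) -> [47, 11]
pop()->11, [47]
peek()->47
push(29) -> [47, 29]
pop()->29, [47]
peek()->47
push(17) -> [47, 17]
push(50) -> [47, 17, 50]
push(24) -> [47, 17, 50, 24]

Final stack: [47, 17, 50, 24]


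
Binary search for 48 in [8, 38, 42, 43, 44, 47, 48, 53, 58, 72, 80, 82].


Step 1: lo=0, hi=11, mid=5, val=47
Step 2: lo=6, hi=11, mid=8, val=58
Step 3: lo=6, hi=7, mid=6, val=48

Found at index 6


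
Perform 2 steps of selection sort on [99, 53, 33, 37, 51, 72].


Initial: [99, 53, 33, 37, 51, 72]
Step 1: min=33 at 2
  Swap: [33, 53, 99, 37, 51, 72]
Step 2: min=37 at 3
  Swap: [33, 37, 99, 53, 51, 72]

After 2 steps: [33, 37, 99, 53, 51, 72]


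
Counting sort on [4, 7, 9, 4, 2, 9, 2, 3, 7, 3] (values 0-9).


Input: [4, 7, 9, 4, 2, 9, 2, 3, 7, 3]
Counts: [0, 0, 2, 2, 2, 0, 0, 2, 0, 2]

Sorted: [2, 2, 3, 3, 4, 4, 7, 7, 9, 9]


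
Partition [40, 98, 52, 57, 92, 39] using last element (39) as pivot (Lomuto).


Pivot: 39
Place pivot at 0: [39, 98, 52, 57, 92, 40]

Partitioned: [39, 98, 52, 57, 92, 40]


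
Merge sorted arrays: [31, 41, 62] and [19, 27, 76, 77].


Take 19 from B
Take 27 from B
Take 31 from A
Take 41 from A
Take 62 from A

Merged: [19, 27, 31, 41, 62, 76, 77]


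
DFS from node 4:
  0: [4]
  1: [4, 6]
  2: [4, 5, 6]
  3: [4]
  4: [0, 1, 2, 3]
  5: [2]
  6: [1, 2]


Visit 4, push [3, 2, 1, 0]
Visit 0, push []
Visit 1, push [6]
Visit 6, push [2]
Visit 2, push [5]
Visit 5, push []
Visit 3, push []

DFS order: [4, 0, 1, 6, 2, 5, 3]


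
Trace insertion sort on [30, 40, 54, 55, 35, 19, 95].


Initial: [30, 40, 54, 55, 35, 19, 95]
Insert 40: [30, 40, 54, 55, 35, 19, 95]
Insert 54: [30, 40, 54, 55, 35, 19, 95]
Insert 55: [30, 40, 54, 55, 35, 19, 95]
Insert 35: [30, 35, 40, 54, 55, 19, 95]
Insert 19: [19, 30, 35, 40, 54, 55, 95]
Insert 95: [19, 30, 35, 40, 54, 55, 95]

Sorted: [19, 30, 35, 40, 54, 55, 95]


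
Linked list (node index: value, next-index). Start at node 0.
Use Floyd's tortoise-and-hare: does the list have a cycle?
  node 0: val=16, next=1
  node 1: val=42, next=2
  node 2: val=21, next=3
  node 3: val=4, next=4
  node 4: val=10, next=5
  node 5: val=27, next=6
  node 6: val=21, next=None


Floyd's tortoise (slow, +1) and hare (fast, +2):
  init: slow=0, fast=0
  step 1: slow=1, fast=2
  step 2: slow=2, fast=4
  step 3: slow=3, fast=6
  step 4: fast -> None, no cycle

Cycle: no


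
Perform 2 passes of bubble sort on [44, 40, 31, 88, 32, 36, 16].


Initial: [44, 40, 31, 88, 32, 36, 16]
Pass 1: [40, 31, 44, 32, 36, 16, 88] (5 swaps)
Pass 2: [31, 40, 32, 36, 16, 44, 88] (4 swaps)

After 2 passes: [31, 40, 32, 36, 16, 44, 88]


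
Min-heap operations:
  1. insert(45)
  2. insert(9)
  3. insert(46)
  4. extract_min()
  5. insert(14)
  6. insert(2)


insert(45) -> [45]
insert(9) -> [9, 45]
insert(46) -> [9, 45, 46]
extract_min()->9, [45, 46]
insert(14) -> [14, 46, 45]
insert(2) -> [2, 14, 45, 46]

Final heap: [2, 14, 45, 46]


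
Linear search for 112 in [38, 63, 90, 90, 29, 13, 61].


i=0: 38!=112
i=1: 63!=112
i=2: 90!=112
i=3: 90!=112
i=4: 29!=112
i=5: 13!=112
i=6: 61!=112

Not found, 7 comps


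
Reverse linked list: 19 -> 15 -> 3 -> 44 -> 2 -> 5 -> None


Step 1: curr=19, set curr.next=prev(None) | reversed so far: 19
Step 2: curr=15, set curr.next=prev(19) | reversed so far: 15 -> 19
Step 3: curr=3, set curr.next=prev(15) | reversed so far: 3 -> 15 -> 19
Step 4: curr=44, set curr.next=prev(3) | reversed so far: 44 -> 3 -> 15 -> 19
Step 5: curr=2, set curr.next=prev(44) | reversed so far: 2 -> 44 -> 3 -> 15 -> 19
Step 6: curr=5, set curr.next=prev(2) | reversed so far: 5 -> 2 -> 44 -> 3 -> 15 -> 19

5 -> 2 -> 44 -> 3 -> 15 -> 19 -> None


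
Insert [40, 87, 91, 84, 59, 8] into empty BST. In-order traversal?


Insert 40: root
Insert 87: R from 40
Insert 91: R from 40 -> R from 87
Insert 84: R from 40 -> L from 87
Insert 59: R from 40 -> L from 87 -> L from 84
Insert 8: L from 40

In-order: [8, 40, 59, 84, 87, 91]


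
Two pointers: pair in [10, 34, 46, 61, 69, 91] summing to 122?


lo=0(10)+hi=5(91)=101
lo=1(34)+hi=5(91)=125
lo=1(34)+hi=4(69)=103
lo=2(46)+hi=4(69)=115
lo=3(61)+hi=4(69)=130

No pair found


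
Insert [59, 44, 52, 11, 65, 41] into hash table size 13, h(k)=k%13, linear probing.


Insert 59: h=7 -> slot 7
Insert 44: h=5 -> slot 5
Insert 52: h=0 -> slot 0
Insert 11: h=11 -> slot 11
Insert 65: h=0, 1 probes -> slot 1
Insert 41: h=2 -> slot 2

Table: [52, 65, 41, None, None, 44, None, 59, None, None, None, 11, None]


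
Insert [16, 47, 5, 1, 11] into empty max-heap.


Insert 16: [16]
Insert 47: [47, 16]
Insert 5: [47, 16, 5]
Insert 1: [47, 16, 5, 1]
Insert 11: [47, 16, 5, 1, 11]

Final heap: [47, 16, 5, 1, 11]


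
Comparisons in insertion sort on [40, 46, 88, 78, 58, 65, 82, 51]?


Algorithm: insertion sort
Input: [40, 46, 88, 78, 58, 65, 82, 51]
Sorted: [40, 46, 51, 58, 65, 78, 82, 88]

18


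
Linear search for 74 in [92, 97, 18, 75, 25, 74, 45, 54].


i=0: 92!=74
i=1: 97!=74
i=2: 18!=74
i=3: 75!=74
i=4: 25!=74
i=5: 74==74 found!

Found at 5, 6 comps


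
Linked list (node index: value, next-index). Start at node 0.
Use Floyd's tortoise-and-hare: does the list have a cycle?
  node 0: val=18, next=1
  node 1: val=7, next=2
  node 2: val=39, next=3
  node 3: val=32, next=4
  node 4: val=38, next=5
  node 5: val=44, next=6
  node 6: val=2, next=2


Floyd's tortoise (slow, +1) and hare (fast, +2):
  init: slow=0, fast=0
  step 1: slow=1, fast=2
  step 2: slow=2, fast=4
  step 3: slow=3, fast=6
  step 4: slow=4, fast=3
  step 5: slow=5, fast=5
  slow == fast at node 5: cycle detected

Cycle: yes


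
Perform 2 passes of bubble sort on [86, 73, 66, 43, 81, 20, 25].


Initial: [86, 73, 66, 43, 81, 20, 25]
Pass 1: [73, 66, 43, 81, 20, 25, 86] (6 swaps)
Pass 2: [66, 43, 73, 20, 25, 81, 86] (4 swaps)

After 2 passes: [66, 43, 73, 20, 25, 81, 86]


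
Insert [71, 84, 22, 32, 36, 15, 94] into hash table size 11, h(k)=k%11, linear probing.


Insert 71: h=5 -> slot 5
Insert 84: h=7 -> slot 7
Insert 22: h=0 -> slot 0
Insert 32: h=10 -> slot 10
Insert 36: h=3 -> slot 3
Insert 15: h=4 -> slot 4
Insert 94: h=6 -> slot 6

Table: [22, None, None, 36, 15, 71, 94, 84, None, None, 32]


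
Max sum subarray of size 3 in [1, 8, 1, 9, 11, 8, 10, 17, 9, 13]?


[0:3]: 10
[1:4]: 18
[2:5]: 21
[3:6]: 28
[4:7]: 29
[5:8]: 35
[6:9]: 36
[7:10]: 39

Max: 39 at [7:10]


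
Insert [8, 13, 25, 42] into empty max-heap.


Insert 8: [8]
Insert 13: [13, 8]
Insert 25: [25, 8, 13]
Insert 42: [42, 25, 13, 8]

Final heap: [42, 25, 13, 8]


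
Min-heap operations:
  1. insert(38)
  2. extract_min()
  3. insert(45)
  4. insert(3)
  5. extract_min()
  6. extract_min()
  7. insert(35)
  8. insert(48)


insert(38) -> [38]
extract_min()->38, []
insert(45) -> [45]
insert(3) -> [3, 45]
extract_min()->3, [45]
extract_min()->45, []
insert(35) -> [35]
insert(48) -> [35, 48]

Final heap: [35, 48]


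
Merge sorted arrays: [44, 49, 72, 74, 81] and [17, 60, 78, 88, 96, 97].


Take 17 from B
Take 44 from A
Take 49 from A
Take 60 from B
Take 72 from A
Take 74 from A
Take 78 from B
Take 81 from A

Merged: [17, 44, 49, 60, 72, 74, 78, 81, 88, 96, 97]


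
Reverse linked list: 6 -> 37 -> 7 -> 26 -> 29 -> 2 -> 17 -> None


Step 1: curr=6, set curr.next=prev(None) | reversed so far: 6
Step 2: curr=37, set curr.next=prev(6) | reversed so far: 37 -> 6
Step 3: curr=7, set curr.next=prev(37) | reversed so far: 7 -> 37 -> 6
Step 4: curr=26, set curr.next=prev(7) | reversed so far: 26 -> 7 -> 37 -> 6
Step 5: curr=29, set curr.next=prev(26) | reversed so far: 29 -> 26 -> 7 -> 37 -> 6
Step 6: curr=2, set curr.next=prev(29) | reversed so far: 2 -> 29 -> 26 -> 7 -> 37 -> 6
Step 7: curr=17, set curr.next=prev(2) | reversed so far: 17 -> 2 -> 29 -> 26 -> 7 -> 37 -> 6

17 -> 2 -> 29 -> 26 -> 7 -> 37 -> 6 -> None


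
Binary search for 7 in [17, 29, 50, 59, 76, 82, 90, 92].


Step 1: lo=0, hi=7, mid=3, val=59
Step 2: lo=0, hi=2, mid=1, val=29
Step 3: lo=0, hi=0, mid=0, val=17

Not found


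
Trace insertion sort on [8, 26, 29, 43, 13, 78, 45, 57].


Initial: [8, 26, 29, 43, 13, 78, 45, 57]
Insert 26: [8, 26, 29, 43, 13, 78, 45, 57]
Insert 29: [8, 26, 29, 43, 13, 78, 45, 57]
Insert 43: [8, 26, 29, 43, 13, 78, 45, 57]
Insert 13: [8, 13, 26, 29, 43, 78, 45, 57]
Insert 78: [8, 13, 26, 29, 43, 78, 45, 57]
Insert 45: [8, 13, 26, 29, 43, 45, 78, 57]
Insert 57: [8, 13, 26, 29, 43, 45, 57, 78]

Sorted: [8, 13, 26, 29, 43, 45, 57, 78]


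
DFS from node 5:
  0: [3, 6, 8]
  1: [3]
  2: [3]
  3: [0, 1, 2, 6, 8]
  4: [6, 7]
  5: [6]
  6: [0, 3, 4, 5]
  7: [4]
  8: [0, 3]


Visit 5, push [6]
Visit 6, push [4, 3, 0]
Visit 0, push [8, 3]
Visit 3, push [8, 2, 1]
Visit 1, push []
Visit 2, push []
Visit 8, push []
Visit 4, push [7]
Visit 7, push []

DFS order: [5, 6, 0, 3, 1, 2, 8, 4, 7]


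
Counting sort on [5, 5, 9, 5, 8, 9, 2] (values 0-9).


Input: [5, 5, 9, 5, 8, 9, 2]
Counts: [0, 0, 1, 0, 0, 3, 0, 0, 1, 2]

Sorted: [2, 5, 5, 5, 8, 9, 9]


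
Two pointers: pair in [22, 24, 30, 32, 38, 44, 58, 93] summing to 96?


lo=0(22)+hi=7(93)=115
lo=0(22)+hi=6(58)=80
lo=1(24)+hi=6(58)=82
lo=2(30)+hi=6(58)=88
lo=3(32)+hi=6(58)=90
lo=4(38)+hi=6(58)=96

Yes: 38+58=96


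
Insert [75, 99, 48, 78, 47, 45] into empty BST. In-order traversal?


Insert 75: root
Insert 99: R from 75
Insert 48: L from 75
Insert 78: R from 75 -> L from 99
Insert 47: L from 75 -> L from 48
Insert 45: L from 75 -> L from 48 -> L from 47

In-order: [45, 47, 48, 75, 78, 99]


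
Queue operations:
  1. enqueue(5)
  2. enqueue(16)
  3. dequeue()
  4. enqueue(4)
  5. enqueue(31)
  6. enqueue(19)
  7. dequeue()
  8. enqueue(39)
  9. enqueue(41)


enqueue(5) -> [5]
enqueue(16) -> [5, 16]
dequeue()->5, [16]
enqueue(4) -> [16, 4]
enqueue(31) -> [16, 4, 31]
enqueue(19) -> [16, 4, 31, 19]
dequeue()->16, [4, 31, 19]
enqueue(39) -> [4, 31, 19, 39]
enqueue(41) -> [4, 31, 19, 39, 41]

Final queue: [4, 31, 19, 39, 41]


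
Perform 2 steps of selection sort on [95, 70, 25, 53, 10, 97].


Initial: [95, 70, 25, 53, 10, 97]
Step 1: min=10 at 4
  Swap: [10, 70, 25, 53, 95, 97]
Step 2: min=25 at 2
  Swap: [10, 25, 70, 53, 95, 97]

After 2 steps: [10, 25, 70, 53, 95, 97]


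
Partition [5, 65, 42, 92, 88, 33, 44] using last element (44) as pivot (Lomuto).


Pivot: 44
  5 <= 44: advance i (no swap)
  42 <= 44: swap -> [5, 42, 65, 92, 88, 33, 44]
  33 <= 44: swap -> [5, 42, 33, 92, 88, 65, 44]
Place pivot at 3: [5, 42, 33, 44, 88, 65, 92]

Partitioned: [5, 42, 33, 44, 88, 65, 92]


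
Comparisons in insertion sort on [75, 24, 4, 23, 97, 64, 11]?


Algorithm: insertion sort
Input: [75, 24, 4, 23, 97, 64, 11]
Sorted: [4, 11, 23, 24, 64, 75, 97]

16


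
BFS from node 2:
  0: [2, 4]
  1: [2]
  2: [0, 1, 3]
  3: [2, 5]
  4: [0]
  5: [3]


Visit 2, enqueue [0, 1, 3]
Visit 0, enqueue [4]
Visit 1, enqueue []
Visit 3, enqueue [5]
Visit 4, enqueue []
Visit 5, enqueue []

BFS order: [2, 0, 1, 3, 4, 5]


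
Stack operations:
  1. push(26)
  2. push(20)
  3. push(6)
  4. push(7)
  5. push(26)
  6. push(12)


push(26) -> [26]
push(20) -> [26, 20]
push(6) -> [26, 20, 6]
push(7) -> [26, 20, 6, 7]
push(26) -> [26, 20, 6, 7, 26]
push(12) -> [26, 20, 6, 7, 26, 12]

Final stack: [26, 20, 6, 7, 26, 12]


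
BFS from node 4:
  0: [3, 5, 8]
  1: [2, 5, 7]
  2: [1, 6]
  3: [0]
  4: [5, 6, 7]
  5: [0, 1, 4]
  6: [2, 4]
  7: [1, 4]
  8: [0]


Visit 4, enqueue [5, 6, 7]
Visit 5, enqueue [0, 1]
Visit 6, enqueue [2]
Visit 7, enqueue []
Visit 0, enqueue [3, 8]
Visit 1, enqueue []
Visit 2, enqueue []
Visit 3, enqueue []
Visit 8, enqueue []

BFS order: [4, 5, 6, 7, 0, 1, 2, 3, 8]


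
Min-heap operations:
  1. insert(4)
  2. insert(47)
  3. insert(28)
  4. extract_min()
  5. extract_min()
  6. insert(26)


insert(4) -> [4]
insert(47) -> [4, 47]
insert(28) -> [4, 47, 28]
extract_min()->4, [28, 47]
extract_min()->28, [47]
insert(26) -> [26, 47]

Final heap: [26, 47]


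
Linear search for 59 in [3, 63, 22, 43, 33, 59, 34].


i=0: 3!=59
i=1: 63!=59
i=2: 22!=59
i=3: 43!=59
i=4: 33!=59
i=5: 59==59 found!

Found at 5, 6 comps


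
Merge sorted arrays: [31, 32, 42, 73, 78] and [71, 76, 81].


Take 31 from A
Take 32 from A
Take 42 from A
Take 71 from B
Take 73 from A
Take 76 from B
Take 78 from A

Merged: [31, 32, 42, 71, 73, 76, 78, 81]


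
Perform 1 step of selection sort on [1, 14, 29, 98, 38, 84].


Initial: [1, 14, 29, 98, 38, 84]
Step 1: min=1 at 0
  Swap: [1, 14, 29, 98, 38, 84]

After 1 step: [1, 14, 29, 98, 38, 84]


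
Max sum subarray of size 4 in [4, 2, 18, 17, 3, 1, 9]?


[0:4]: 41
[1:5]: 40
[2:6]: 39
[3:7]: 30

Max: 41 at [0:4]


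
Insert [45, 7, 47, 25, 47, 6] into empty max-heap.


Insert 45: [45]
Insert 7: [45, 7]
Insert 47: [47, 7, 45]
Insert 25: [47, 25, 45, 7]
Insert 47: [47, 47, 45, 7, 25]
Insert 6: [47, 47, 45, 7, 25, 6]

Final heap: [47, 47, 45, 7, 25, 6]


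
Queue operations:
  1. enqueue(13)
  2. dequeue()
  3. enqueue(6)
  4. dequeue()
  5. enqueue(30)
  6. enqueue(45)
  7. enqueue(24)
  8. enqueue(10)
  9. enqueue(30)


enqueue(13) -> [13]
dequeue()->13, []
enqueue(6) -> [6]
dequeue()->6, []
enqueue(30) -> [30]
enqueue(45) -> [30, 45]
enqueue(24) -> [30, 45, 24]
enqueue(10) -> [30, 45, 24, 10]
enqueue(30) -> [30, 45, 24, 10, 30]

Final queue: [30, 45, 24, 10, 30]


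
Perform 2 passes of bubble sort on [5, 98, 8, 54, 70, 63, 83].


Initial: [5, 98, 8, 54, 70, 63, 83]
Pass 1: [5, 8, 54, 70, 63, 83, 98] (5 swaps)
Pass 2: [5, 8, 54, 63, 70, 83, 98] (1 swaps)

After 2 passes: [5, 8, 54, 63, 70, 83, 98]


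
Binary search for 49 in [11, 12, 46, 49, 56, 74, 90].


Step 1: lo=0, hi=6, mid=3, val=49

Found at index 3


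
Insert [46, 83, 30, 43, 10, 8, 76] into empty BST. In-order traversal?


Insert 46: root
Insert 83: R from 46
Insert 30: L from 46
Insert 43: L from 46 -> R from 30
Insert 10: L from 46 -> L from 30
Insert 8: L from 46 -> L from 30 -> L from 10
Insert 76: R from 46 -> L from 83

In-order: [8, 10, 30, 43, 46, 76, 83]


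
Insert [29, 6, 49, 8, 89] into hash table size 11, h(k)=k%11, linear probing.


Insert 29: h=7 -> slot 7
Insert 6: h=6 -> slot 6
Insert 49: h=5 -> slot 5
Insert 8: h=8 -> slot 8
Insert 89: h=1 -> slot 1

Table: [None, 89, None, None, None, 49, 6, 29, 8, None, None]


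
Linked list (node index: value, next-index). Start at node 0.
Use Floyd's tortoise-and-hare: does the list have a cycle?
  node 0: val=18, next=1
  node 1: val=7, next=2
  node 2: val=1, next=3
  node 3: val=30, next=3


Floyd's tortoise (slow, +1) and hare (fast, +2):
  init: slow=0, fast=0
  step 1: slow=1, fast=2
  step 2: slow=2, fast=3
  step 3: slow=3, fast=3
  slow == fast at node 3: cycle detected

Cycle: yes


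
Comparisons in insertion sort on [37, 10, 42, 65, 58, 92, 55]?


Algorithm: insertion sort
Input: [37, 10, 42, 65, 58, 92, 55]
Sorted: [10, 37, 42, 55, 58, 65, 92]

10


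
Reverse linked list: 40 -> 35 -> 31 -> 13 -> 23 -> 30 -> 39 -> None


Step 1: curr=40, set curr.next=prev(None) | reversed so far: 40
Step 2: curr=35, set curr.next=prev(40) | reversed so far: 35 -> 40
Step 3: curr=31, set curr.next=prev(35) | reversed so far: 31 -> 35 -> 40
Step 4: curr=13, set curr.next=prev(31) | reversed so far: 13 -> 31 -> 35 -> 40
Step 5: curr=23, set curr.next=prev(13) | reversed so far: 23 -> 13 -> 31 -> 35 -> 40
Step 6: curr=30, set curr.next=prev(23) | reversed so far: 30 -> 23 -> 13 -> 31 -> 35 -> 40
Step 7: curr=39, set curr.next=prev(30) | reversed so far: 39 -> 30 -> 23 -> 13 -> 31 -> 35 -> 40

39 -> 30 -> 23 -> 13 -> 31 -> 35 -> 40 -> None


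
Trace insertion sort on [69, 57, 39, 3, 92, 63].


Initial: [69, 57, 39, 3, 92, 63]
Insert 57: [57, 69, 39, 3, 92, 63]
Insert 39: [39, 57, 69, 3, 92, 63]
Insert 3: [3, 39, 57, 69, 92, 63]
Insert 92: [3, 39, 57, 69, 92, 63]
Insert 63: [3, 39, 57, 63, 69, 92]

Sorted: [3, 39, 57, 63, 69, 92]


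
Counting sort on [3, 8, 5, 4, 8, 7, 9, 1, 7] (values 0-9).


Input: [3, 8, 5, 4, 8, 7, 9, 1, 7]
Counts: [0, 1, 0, 1, 1, 1, 0, 2, 2, 1]

Sorted: [1, 3, 4, 5, 7, 7, 8, 8, 9]


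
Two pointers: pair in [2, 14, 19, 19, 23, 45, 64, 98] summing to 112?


lo=0(2)+hi=7(98)=100
lo=1(14)+hi=7(98)=112

Yes: 14+98=112


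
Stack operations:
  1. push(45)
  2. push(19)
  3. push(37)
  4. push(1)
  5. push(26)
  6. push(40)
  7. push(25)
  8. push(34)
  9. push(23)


push(45) -> [45]
push(19) -> [45, 19]
push(37) -> [45, 19, 37]
push(1) -> [45, 19, 37, 1]
push(26) -> [45, 19, 37, 1, 26]
push(40) -> [45, 19, 37, 1, 26, 40]
push(25) -> [45, 19, 37, 1, 26, 40, 25]
push(34) -> [45, 19, 37, 1, 26, 40, 25, 34]
push(23) -> [45, 19, 37, 1, 26, 40, 25, 34, 23]

Final stack: [45, 19, 37, 1, 26, 40, 25, 34, 23]


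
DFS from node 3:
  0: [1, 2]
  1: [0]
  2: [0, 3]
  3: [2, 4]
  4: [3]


Visit 3, push [4, 2]
Visit 2, push [0]
Visit 0, push [1]
Visit 1, push []
Visit 4, push []

DFS order: [3, 2, 0, 1, 4]


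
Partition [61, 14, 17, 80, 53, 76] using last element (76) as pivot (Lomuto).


Pivot: 76
  61 <= 76: advance i (no swap)
  14 <= 76: advance i (no swap)
  17 <= 76: advance i (no swap)
  53 <= 76: swap -> [61, 14, 17, 53, 80, 76]
Place pivot at 4: [61, 14, 17, 53, 76, 80]

Partitioned: [61, 14, 17, 53, 76, 80]


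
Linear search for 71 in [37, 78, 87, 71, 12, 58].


i=0: 37!=71
i=1: 78!=71
i=2: 87!=71
i=3: 71==71 found!

Found at 3, 4 comps


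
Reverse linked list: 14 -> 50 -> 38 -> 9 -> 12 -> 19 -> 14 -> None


Step 1: curr=14, set curr.next=prev(None) | reversed so far: 14
Step 2: curr=50, set curr.next=prev(14) | reversed so far: 50 -> 14
Step 3: curr=38, set curr.next=prev(50) | reversed so far: 38 -> 50 -> 14
Step 4: curr=9, set curr.next=prev(38) | reversed so far: 9 -> 38 -> 50 -> 14
Step 5: curr=12, set curr.next=prev(9) | reversed so far: 12 -> 9 -> 38 -> 50 -> 14
Step 6: curr=19, set curr.next=prev(12) | reversed so far: 19 -> 12 -> 9 -> 38 -> 50 -> 14
Step 7: curr=14, set curr.next=prev(19) | reversed so far: 14 -> 19 -> 12 -> 9 -> 38 -> 50 -> 14

14 -> 19 -> 12 -> 9 -> 38 -> 50 -> 14 -> None


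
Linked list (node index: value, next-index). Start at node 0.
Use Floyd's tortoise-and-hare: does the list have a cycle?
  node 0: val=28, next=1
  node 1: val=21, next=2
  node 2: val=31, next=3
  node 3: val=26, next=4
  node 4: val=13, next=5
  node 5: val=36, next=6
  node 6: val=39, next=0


Floyd's tortoise (slow, +1) and hare (fast, +2):
  init: slow=0, fast=0
  step 1: slow=1, fast=2
  step 2: slow=2, fast=4
  step 3: slow=3, fast=6
  step 4: slow=4, fast=1
  step 5: slow=5, fast=3
  step 6: slow=6, fast=5
  step 7: slow=0, fast=0
  slow == fast at node 0: cycle detected

Cycle: yes


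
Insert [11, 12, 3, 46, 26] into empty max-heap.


Insert 11: [11]
Insert 12: [12, 11]
Insert 3: [12, 11, 3]
Insert 46: [46, 12, 3, 11]
Insert 26: [46, 26, 3, 11, 12]

Final heap: [46, 26, 3, 11, 12]


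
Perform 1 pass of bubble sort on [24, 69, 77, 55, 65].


Initial: [24, 69, 77, 55, 65]
Pass 1: [24, 69, 55, 65, 77] (2 swaps)

After 1 pass: [24, 69, 55, 65, 77]


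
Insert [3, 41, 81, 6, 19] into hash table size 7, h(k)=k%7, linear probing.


Insert 3: h=3 -> slot 3
Insert 41: h=6 -> slot 6
Insert 81: h=4 -> slot 4
Insert 6: h=6, 1 probes -> slot 0
Insert 19: h=5 -> slot 5

Table: [6, None, None, 3, 81, 19, 41]


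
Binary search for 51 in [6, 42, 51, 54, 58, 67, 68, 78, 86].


Step 1: lo=0, hi=8, mid=4, val=58
Step 2: lo=0, hi=3, mid=1, val=42
Step 3: lo=2, hi=3, mid=2, val=51

Found at index 2


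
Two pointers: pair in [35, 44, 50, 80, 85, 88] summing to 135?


lo=0(35)+hi=5(88)=123
lo=1(44)+hi=5(88)=132
lo=2(50)+hi=5(88)=138
lo=2(50)+hi=4(85)=135

Yes: 50+85=135


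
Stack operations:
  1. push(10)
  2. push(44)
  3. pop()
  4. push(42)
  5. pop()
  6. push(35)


push(10) -> [10]
push(44) -> [10, 44]
pop()->44, [10]
push(42) -> [10, 42]
pop()->42, [10]
push(35) -> [10, 35]

Final stack: [10, 35]


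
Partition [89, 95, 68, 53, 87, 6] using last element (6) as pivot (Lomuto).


Pivot: 6
Place pivot at 0: [6, 95, 68, 53, 87, 89]

Partitioned: [6, 95, 68, 53, 87, 89]


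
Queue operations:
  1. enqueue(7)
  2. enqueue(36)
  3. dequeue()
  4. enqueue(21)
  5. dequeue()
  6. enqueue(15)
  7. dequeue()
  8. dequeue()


enqueue(7) -> [7]
enqueue(36) -> [7, 36]
dequeue()->7, [36]
enqueue(21) -> [36, 21]
dequeue()->36, [21]
enqueue(15) -> [21, 15]
dequeue()->21, [15]
dequeue()->15, []

Final queue: []


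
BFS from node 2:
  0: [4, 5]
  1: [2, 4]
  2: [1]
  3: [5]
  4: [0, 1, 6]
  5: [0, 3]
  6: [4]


Visit 2, enqueue [1]
Visit 1, enqueue [4]
Visit 4, enqueue [0, 6]
Visit 0, enqueue [5]
Visit 6, enqueue []
Visit 5, enqueue [3]
Visit 3, enqueue []

BFS order: [2, 1, 4, 0, 6, 5, 3]


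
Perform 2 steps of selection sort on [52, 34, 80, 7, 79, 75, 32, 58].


Initial: [52, 34, 80, 7, 79, 75, 32, 58]
Step 1: min=7 at 3
  Swap: [7, 34, 80, 52, 79, 75, 32, 58]
Step 2: min=32 at 6
  Swap: [7, 32, 80, 52, 79, 75, 34, 58]

After 2 steps: [7, 32, 80, 52, 79, 75, 34, 58]


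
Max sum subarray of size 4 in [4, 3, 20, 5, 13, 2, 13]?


[0:4]: 32
[1:5]: 41
[2:6]: 40
[3:7]: 33

Max: 41 at [1:5]


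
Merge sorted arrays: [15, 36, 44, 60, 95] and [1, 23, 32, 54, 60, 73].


Take 1 from B
Take 15 from A
Take 23 from B
Take 32 from B
Take 36 from A
Take 44 from A
Take 54 from B
Take 60 from A
Take 60 from B
Take 73 from B

Merged: [1, 15, 23, 32, 36, 44, 54, 60, 60, 73, 95]


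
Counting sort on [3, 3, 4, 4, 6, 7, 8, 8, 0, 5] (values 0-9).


Input: [3, 3, 4, 4, 6, 7, 8, 8, 0, 5]
Counts: [1, 0, 0, 2, 2, 1, 1, 1, 2, 0]

Sorted: [0, 3, 3, 4, 4, 5, 6, 7, 8, 8]


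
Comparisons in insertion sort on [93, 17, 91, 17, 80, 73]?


Algorithm: insertion sort
Input: [93, 17, 91, 17, 80, 73]
Sorted: [17, 17, 73, 80, 91, 93]

13


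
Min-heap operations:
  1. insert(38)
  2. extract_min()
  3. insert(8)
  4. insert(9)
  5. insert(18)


insert(38) -> [38]
extract_min()->38, []
insert(8) -> [8]
insert(9) -> [8, 9]
insert(18) -> [8, 9, 18]

Final heap: [8, 9, 18]


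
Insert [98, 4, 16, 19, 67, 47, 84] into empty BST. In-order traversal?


Insert 98: root
Insert 4: L from 98
Insert 16: L from 98 -> R from 4
Insert 19: L from 98 -> R from 4 -> R from 16
Insert 67: L from 98 -> R from 4 -> R from 16 -> R from 19
Insert 47: L from 98 -> R from 4 -> R from 16 -> R from 19 -> L from 67
Insert 84: L from 98 -> R from 4 -> R from 16 -> R from 19 -> R from 67

In-order: [4, 16, 19, 47, 67, 84, 98]


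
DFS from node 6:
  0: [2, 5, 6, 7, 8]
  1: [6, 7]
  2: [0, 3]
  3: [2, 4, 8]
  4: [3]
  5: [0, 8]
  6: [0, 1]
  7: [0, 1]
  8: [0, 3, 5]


Visit 6, push [1, 0]
Visit 0, push [8, 7, 5, 2]
Visit 2, push [3]
Visit 3, push [8, 4]
Visit 4, push []
Visit 8, push [5]
Visit 5, push []
Visit 7, push [1]
Visit 1, push []

DFS order: [6, 0, 2, 3, 4, 8, 5, 7, 1]


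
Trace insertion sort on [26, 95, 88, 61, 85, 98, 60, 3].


Initial: [26, 95, 88, 61, 85, 98, 60, 3]
Insert 95: [26, 95, 88, 61, 85, 98, 60, 3]
Insert 88: [26, 88, 95, 61, 85, 98, 60, 3]
Insert 61: [26, 61, 88, 95, 85, 98, 60, 3]
Insert 85: [26, 61, 85, 88, 95, 98, 60, 3]
Insert 98: [26, 61, 85, 88, 95, 98, 60, 3]
Insert 60: [26, 60, 61, 85, 88, 95, 98, 3]
Insert 3: [3, 26, 60, 61, 85, 88, 95, 98]

Sorted: [3, 26, 60, 61, 85, 88, 95, 98]


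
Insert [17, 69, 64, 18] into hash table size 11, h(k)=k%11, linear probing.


Insert 17: h=6 -> slot 6
Insert 69: h=3 -> slot 3
Insert 64: h=9 -> slot 9
Insert 18: h=7 -> slot 7

Table: [None, None, None, 69, None, None, 17, 18, None, 64, None]


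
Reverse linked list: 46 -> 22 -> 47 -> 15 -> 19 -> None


Step 1: curr=46, set curr.next=prev(None) | reversed so far: 46
Step 2: curr=22, set curr.next=prev(46) | reversed so far: 22 -> 46
Step 3: curr=47, set curr.next=prev(22) | reversed so far: 47 -> 22 -> 46
Step 4: curr=15, set curr.next=prev(47) | reversed so far: 15 -> 47 -> 22 -> 46
Step 5: curr=19, set curr.next=prev(15) | reversed so far: 19 -> 15 -> 47 -> 22 -> 46

19 -> 15 -> 47 -> 22 -> 46 -> None


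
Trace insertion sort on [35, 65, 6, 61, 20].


Initial: [35, 65, 6, 61, 20]
Insert 65: [35, 65, 6, 61, 20]
Insert 6: [6, 35, 65, 61, 20]
Insert 61: [6, 35, 61, 65, 20]
Insert 20: [6, 20, 35, 61, 65]

Sorted: [6, 20, 35, 61, 65]


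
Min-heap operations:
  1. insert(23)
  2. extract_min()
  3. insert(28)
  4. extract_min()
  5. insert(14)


insert(23) -> [23]
extract_min()->23, []
insert(28) -> [28]
extract_min()->28, []
insert(14) -> [14]

Final heap: [14]


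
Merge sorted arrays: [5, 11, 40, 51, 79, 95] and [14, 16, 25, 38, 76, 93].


Take 5 from A
Take 11 from A
Take 14 from B
Take 16 from B
Take 25 from B
Take 38 from B
Take 40 from A
Take 51 from A
Take 76 from B
Take 79 from A
Take 93 from B

Merged: [5, 11, 14, 16, 25, 38, 40, 51, 76, 79, 93, 95]


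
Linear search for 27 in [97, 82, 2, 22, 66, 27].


i=0: 97!=27
i=1: 82!=27
i=2: 2!=27
i=3: 22!=27
i=4: 66!=27
i=5: 27==27 found!

Found at 5, 6 comps


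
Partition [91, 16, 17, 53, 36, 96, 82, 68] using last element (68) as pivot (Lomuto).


Pivot: 68
  16 <= 68: swap -> [16, 91, 17, 53, 36, 96, 82, 68]
  17 <= 68: swap -> [16, 17, 91, 53, 36, 96, 82, 68]
  53 <= 68: swap -> [16, 17, 53, 91, 36, 96, 82, 68]
  36 <= 68: swap -> [16, 17, 53, 36, 91, 96, 82, 68]
Place pivot at 4: [16, 17, 53, 36, 68, 96, 82, 91]

Partitioned: [16, 17, 53, 36, 68, 96, 82, 91]


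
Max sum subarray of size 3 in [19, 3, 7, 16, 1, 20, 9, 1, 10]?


[0:3]: 29
[1:4]: 26
[2:5]: 24
[3:6]: 37
[4:7]: 30
[5:8]: 30
[6:9]: 20

Max: 37 at [3:6]


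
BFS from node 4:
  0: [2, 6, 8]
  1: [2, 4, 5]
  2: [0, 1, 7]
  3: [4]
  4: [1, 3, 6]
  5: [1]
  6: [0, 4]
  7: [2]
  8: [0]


Visit 4, enqueue [1, 3, 6]
Visit 1, enqueue [2, 5]
Visit 3, enqueue []
Visit 6, enqueue [0]
Visit 2, enqueue [7]
Visit 5, enqueue []
Visit 0, enqueue [8]
Visit 7, enqueue []
Visit 8, enqueue []

BFS order: [4, 1, 3, 6, 2, 5, 0, 7, 8]


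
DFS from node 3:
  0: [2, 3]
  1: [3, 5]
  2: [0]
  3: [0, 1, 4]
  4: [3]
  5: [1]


Visit 3, push [4, 1, 0]
Visit 0, push [2]
Visit 2, push []
Visit 1, push [5]
Visit 5, push []
Visit 4, push []

DFS order: [3, 0, 2, 1, 5, 4]


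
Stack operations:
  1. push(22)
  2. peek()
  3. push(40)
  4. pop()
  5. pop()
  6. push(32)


push(22) -> [22]
peek()->22
push(40) -> [22, 40]
pop()->40, [22]
pop()->22, []
push(32) -> [32]

Final stack: [32]


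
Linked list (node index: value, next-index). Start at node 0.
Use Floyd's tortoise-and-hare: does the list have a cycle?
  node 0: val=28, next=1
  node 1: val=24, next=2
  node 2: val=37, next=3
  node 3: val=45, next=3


Floyd's tortoise (slow, +1) and hare (fast, +2):
  init: slow=0, fast=0
  step 1: slow=1, fast=2
  step 2: slow=2, fast=3
  step 3: slow=3, fast=3
  slow == fast at node 3: cycle detected

Cycle: yes


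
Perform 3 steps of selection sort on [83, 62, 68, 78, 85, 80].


Initial: [83, 62, 68, 78, 85, 80]
Step 1: min=62 at 1
  Swap: [62, 83, 68, 78, 85, 80]
Step 2: min=68 at 2
  Swap: [62, 68, 83, 78, 85, 80]
Step 3: min=78 at 3
  Swap: [62, 68, 78, 83, 85, 80]

After 3 steps: [62, 68, 78, 83, 85, 80]


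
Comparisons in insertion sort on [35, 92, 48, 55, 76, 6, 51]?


Algorithm: insertion sort
Input: [35, 92, 48, 55, 76, 6, 51]
Sorted: [6, 35, 48, 51, 55, 76, 92]

16


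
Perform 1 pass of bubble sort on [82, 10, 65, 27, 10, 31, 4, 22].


Initial: [82, 10, 65, 27, 10, 31, 4, 22]
Pass 1: [10, 65, 27, 10, 31, 4, 22, 82] (7 swaps)

After 1 pass: [10, 65, 27, 10, 31, 4, 22, 82]


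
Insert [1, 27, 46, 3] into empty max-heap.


Insert 1: [1]
Insert 27: [27, 1]
Insert 46: [46, 1, 27]
Insert 3: [46, 3, 27, 1]

Final heap: [46, 3, 27, 1]


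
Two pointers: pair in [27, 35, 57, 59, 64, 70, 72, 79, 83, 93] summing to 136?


lo=0(27)+hi=9(93)=120
lo=1(35)+hi=9(93)=128
lo=2(57)+hi=9(93)=150
lo=2(57)+hi=8(83)=140
lo=2(57)+hi=7(79)=136

Yes: 57+79=136


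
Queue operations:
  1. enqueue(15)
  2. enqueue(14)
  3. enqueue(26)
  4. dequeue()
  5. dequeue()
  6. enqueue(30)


enqueue(15) -> [15]
enqueue(14) -> [15, 14]
enqueue(26) -> [15, 14, 26]
dequeue()->15, [14, 26]
dequeue()->14, [26]
enqueue(30) -> [26, 30]

Final queue: [26, 30]


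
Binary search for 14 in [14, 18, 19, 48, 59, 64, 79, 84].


Step 1: lo=0, hi=7, mid=3, val=48
Step 2: lo=0, hi=2, mid=1, val=18
Step 3: lo=0, hi=0, mid=0, val=14

Found at index 0


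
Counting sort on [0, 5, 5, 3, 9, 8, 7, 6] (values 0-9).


Input: [0, 5, 5, 3, 9, 8, 7, 6]
Counts: [1, 0, 0, 1, 0, 2, 1, 1, 1, 1]

Sorted: [0, 3, 5, 5, 6, 7, 8, 9]


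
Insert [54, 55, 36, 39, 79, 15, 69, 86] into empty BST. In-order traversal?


Insert 54: root
Insert 55: R from 54
Insert 36: L from 54
Insert 39: L from 54 -> R from 36
Insert 79: R from 54 -> R from 55
Insert 15: L from 54 -> L from 36
Insert 69: R from 54 -> R from 55 -> L from 79
Insert 86: R from 54 -> R from 55 -> R from 79

In-order: [15, 36, 39, 54, 55, 69, 79, 86]


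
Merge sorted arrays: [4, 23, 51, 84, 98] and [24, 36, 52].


Take 4 from A
Take 23 from A
Take 24 from B
Take 36 from B
Take 51 from A
Take 52 from B

Merged: [4, 23, 24, 36, 51, 52, 84, 98]


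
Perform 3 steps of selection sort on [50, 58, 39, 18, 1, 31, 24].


Initial: [50, 58, 39, 18, 1, 31, 24]
Step 1: min=1 at 4
  Swap: [1, 58, 39, 18, 50, 31, 24]
Step 2: min=18 at 3
  Swap: [1, 18, 39, 58, 50, 31, 24]
Step 3: min=24 at 6
  Swap: [1, 18, 24, 58, 50, 31, 39]

After 3 steps: [1, 18, 24, 58, 50, 31, 39]


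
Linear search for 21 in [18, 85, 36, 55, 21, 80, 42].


i=0: 18!=21
i=1: 85!=21
i=2: 36!=21
i=3: 55!=21
i=4: 21==21 found!

Found at 4, 5 comps


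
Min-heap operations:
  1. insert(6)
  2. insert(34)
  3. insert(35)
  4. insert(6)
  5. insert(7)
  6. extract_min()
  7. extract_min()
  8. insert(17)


insert(6) -> [6]
insert(34) -> [6, 34]
insert(35) -> [6, 34, 35]
insert(6) -> [6, 6, 35, 34]
insert(7) -> [6, 6, 35, 34, 7]
extract_min()->6, [6, 7, 35, 34]
extract_min()->6, [7, 34, 35]
insert(17) -> [7, 17, 35, 34]

Final heap: [7, 17, 35, 34]


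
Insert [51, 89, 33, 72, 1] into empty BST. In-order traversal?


Insert 51: root
Insert 89: R from 51
Insert 33: L from 51
Insert 72: R from 51 -> L from 89
Insert 1: L from 51 -> L from 33

In-order: [1, 33, 51, 72, 89]


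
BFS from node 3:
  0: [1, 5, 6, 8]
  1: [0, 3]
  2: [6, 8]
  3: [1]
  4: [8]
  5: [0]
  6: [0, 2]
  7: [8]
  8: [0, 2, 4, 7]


Visit 3, enqueue [1]
Visit 1, enqueue [0]
Visit 0, enqueue [5, 6, 8]
Visit 5, enqueue []
Visit 6, enqueue [2]
Visit 8, enqueue [4, 7]
Visit 2, enqueue []
Visit 4, enqueue []
Visit 7, enqueue []

BFS order: [3, 1, 0, 5, 6, 8, 2, 4, 7]


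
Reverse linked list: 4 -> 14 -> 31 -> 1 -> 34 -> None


Step 1: curr=4, set curr.next=prev(None) | reversed so far: 4
Step 2: curr=14, set curr.next=prev(4) | reversed so far: 14 -> 4
Step 3: curr=31, set curr.next=prev(14) | reversed so far: 31 -> 14 -> 4
Step 4: curr=1, set curr.next=prev(31) | reversed so far: 1 -> 31 -> 14 -> 4
Step 5: curr=34, set curr.next=prev(1) | reversed so far: 34 -> 1 -> 31 -> 14 -> 4

34 -> 1 -> 31 -> 14 -> 4 -> None


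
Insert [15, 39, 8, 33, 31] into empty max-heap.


Insert 15: [15]
Insert 39: [39, 15]
Insert 8: [39, 15, 8]
Insert 33: [39, 33, 8, 15]
Insert 31: [39, 33, 8, 15, 31]

Final heap: [39, 33, 8, 15, 31]


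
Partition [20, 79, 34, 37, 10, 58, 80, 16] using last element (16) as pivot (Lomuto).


Pivot: 16
  10 <= 16: swap -> [10, 79, 34, 37, 20, 58, 80, 16]
Place pivot at 1: [10, 16, 34, 37, 20, 58, 80, 79]

Partitioned: [10, 16, 34, 37, 20, 58, 80, 79]


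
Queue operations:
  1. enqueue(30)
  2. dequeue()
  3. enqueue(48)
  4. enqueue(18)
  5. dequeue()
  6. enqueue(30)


enqueue(30) -> [30]
dequeue()->30, []
enqueue(48) -> [48]
enqueue(18) -> [48, 18]
dequeue()->48, [18]
enqueue(30) -> [18, 30]

Final queue: [18, 30]


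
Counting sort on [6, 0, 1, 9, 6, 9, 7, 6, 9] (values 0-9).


Input: [6, 0, 1, 9, 6, 9, 7, 6, 9]
Counts: [1, 1, 0, 0, 0, 0, 3, 1, 0, 3]

Sorted: [0, 1, 6, 6, 6, 7, 9, 9, 9]


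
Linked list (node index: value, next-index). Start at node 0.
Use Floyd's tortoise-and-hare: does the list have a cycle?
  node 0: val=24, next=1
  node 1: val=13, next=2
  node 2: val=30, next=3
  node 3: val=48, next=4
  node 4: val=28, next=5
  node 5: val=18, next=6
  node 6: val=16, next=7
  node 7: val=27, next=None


Floyd's tortoise (slow, +1) and hare (fast, +2):
  init: slow=0, fast=0
  step 1: slow=1, fast=2
  step 2: slow=2, fast=4
  step 3: slow=3, fast=6
  step 4: fast 6->7->None, no cycle

Cycle: no


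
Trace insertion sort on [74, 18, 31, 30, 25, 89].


Initial: [74, 18, 31, 30, 25, 89]
Insert 18: [18, 74, 31, 30, 25, 89]
Insert 31: [18, 31, 74, 30, 25, 89]
Insert 30: [18, 30, 31, 74, 25, 89]
Insert 25: [18, 25, 30, 31, 74, 89]
Insert 89: [18, 25, 30, 31, 74, 89]

Sorted: [18, 25, 30, 31, 74, 89]


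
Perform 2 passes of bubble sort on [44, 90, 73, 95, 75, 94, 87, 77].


Initial: [44, 90, 73, 95, 75, 94, 87, 77]
Pass 1: [44, 73, 90, 75, 94, 87, 77, 95] (5 swaps)
Pass 2: [44, 73, 75, 90, 87, 77, 94, 95] (3 swaps)

After 2 passes: [44, 73, 75, 90, 87, 77, 94, 95]


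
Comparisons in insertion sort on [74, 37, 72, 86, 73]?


Algorithm: insertion sort
Input: [74, 37, 72, 86, 73]
Sorted: [37, 72, 73, 74, 86]

7


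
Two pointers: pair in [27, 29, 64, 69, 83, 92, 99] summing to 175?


lo=0(27)+hi=6(99)=126
lo=1(29)+hi=6(99)=128
lo=2(64)+hi=6(99)=163
lo=3(69)+hi=6(99)=168
lo=4(83)+hi=6(99)=182
lo=4(83)+hi=5(92)=175

Yes: 83+92=175


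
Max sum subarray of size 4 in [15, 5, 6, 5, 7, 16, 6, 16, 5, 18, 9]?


[0:4]: 31
[1:5]: 23
[2:6]: 34
[3:7]: 34
[4:8]: 45
[5:9]: 43
[6:10]: 45
[7:11]: 48

Max: 48 at [7:11]


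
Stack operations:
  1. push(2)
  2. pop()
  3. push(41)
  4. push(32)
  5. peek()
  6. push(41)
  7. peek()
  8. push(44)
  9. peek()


push(2) -> [2]
pop()->2, []
push(41) -> [41]
push(32) -> [41, 32]
peek()->32
push(41) -> [41, 32, 41]
peek()->41
push(44) -> [41, 32, 41, 44]
peek()->44

Final stack: [41, 32, 41, 44]


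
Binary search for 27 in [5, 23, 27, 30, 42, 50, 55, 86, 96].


Step 1: lo=0, hi=8, mid=4, val=42
Step 2: lo=0, hi=3, mid=1, val=23
Step 3: lo=2, hi=3, mid=2, val=27

Found at index 2


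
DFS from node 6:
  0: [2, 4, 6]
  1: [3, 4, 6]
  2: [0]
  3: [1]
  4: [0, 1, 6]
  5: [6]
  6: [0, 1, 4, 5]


Visit 6, push [5, 4, 1, 0]
Visit 0, push [4, 2]
Visit 2, push []
Visit 4, push [1]
Visit 1, push [3]
Visit 3, push []
Visit 5, push []

DFS order: [6, 0, 2, 4, 1, 3, 5]


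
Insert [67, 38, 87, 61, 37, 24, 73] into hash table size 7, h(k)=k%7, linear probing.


Insert 67: h=4 -> slot 4
Insert 38: h=3 -> slot 3
Insert 87: h=3, 2 probes -> slot 5
Insert 61: h=5, 1 probes -> slot 6
Insert 37: h=2 -> slot 2
Insert 24: h=3, 4 probes -> slot 0
Insert 73: h=3, 5 probes -> slot 1

Table: [24, 73, 37, 38, 67, 87, 61]


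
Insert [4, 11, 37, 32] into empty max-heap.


Insert 4: [4]
Insert 11: [11, 4]
Insert 37: [37, 4, 11]
Insert 32: [37, 32, 11, 4]

Final heap: [37, 32, 11, 4]


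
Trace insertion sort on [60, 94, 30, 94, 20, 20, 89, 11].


Initial: [60, 94, 30, 94, 20, 20, 89, 11]
Insert 94: [60, 94, 30, 94, 20, 20, 89, 11]
Insert 30: [30, 60, 94, 94, 20, 20, 89, 11]
Insert 94: [30, 60, 94, 94, 20, 20, 89, 11]
Insert 20: [20, 30, 60, 94, 94, 20, 89, 11]
Insert 20: [20, 20, 30, 60, 94, 94, 89, 11]
Insert 89: [20, 20, 30, 60, 89, 94, 94, 11]
Insert 11: [11, 20, 20, 30, 60, 89, 94, 94]

Sorted: [11, 20, 20, 30, 60, 89, 94, 94]


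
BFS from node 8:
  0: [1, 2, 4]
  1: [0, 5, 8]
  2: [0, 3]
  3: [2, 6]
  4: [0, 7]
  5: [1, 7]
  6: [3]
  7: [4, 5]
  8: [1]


Visit 8, enqueue [1]
Visit 1, enqueue [0, 5]
Visit 0, enqueue [2, 4]
Visit 5, enqueue [7]
Visit 2, enqueue [3]
Visit 4, enqueue []
Visit 7, enqueue []
Visit 3, enqueue [6]
Visit 6, enqueue []

BFS order: [8, 1, 0, 5, 2, 4, 7, 3, 6]


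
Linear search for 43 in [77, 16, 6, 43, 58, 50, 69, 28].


i=0: 77!=43
i=1: 16!=43
i=2: 6!=43
i=3: 43==43 found!

Found at 3, 4 comps


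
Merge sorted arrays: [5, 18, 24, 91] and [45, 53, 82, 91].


Take 5 from A
Take 18 from A
Take 24 from A
Take 45 from B
Take 53 from B
Take 82 from B
Take 91 from A

Merged: [5, 18, 24, 45, 53, 82, 91, 91]


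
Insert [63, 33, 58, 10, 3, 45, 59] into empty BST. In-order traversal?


Insert 63: root
Insert 33: L from 63
Insert 58: L from 63 -> R from 33
Insert 10: L from 63 -> L from 33
Insert 3: L from 63 -> L from 33 -> L from 10
Insert 45: L from 63 -> R from 33 -> L from 58
Insert 59: L from 63 -> R from 33 -> R from 58

In-order: [3, 10, 33, 45, 58, 59, 63]


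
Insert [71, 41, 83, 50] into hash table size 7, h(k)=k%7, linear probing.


Insert 71: h=1 -> slot 1
Insert 41: h=6 -> slot 6
Insert 83: h=6, 1 probes -> slot 0
Insert 50: h=1, 1 probes -> slot 2

Table: [83, 71, 50, None, None, None, 41]


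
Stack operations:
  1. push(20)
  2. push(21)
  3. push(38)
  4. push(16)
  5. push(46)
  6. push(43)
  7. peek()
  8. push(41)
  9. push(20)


push(20) -> [20]
push(21) -> [20, 21]
push(38) -> [20, 21, 38]
push(16) -> [20, 21, 38, 16]
push(46) -> [20, 21, 38, 16, 46]
push(43) -> [20, 21, 38, 16, 46, 43]
peek()->43
push(41) -> [20, 21, 38, 16, 46, 43, 41]
push(20) -> [20, 21, 38, 16, 46, 43, 41, 20]

Final stack: [20, 21, 38, 16, 46, 43, 41, 20]


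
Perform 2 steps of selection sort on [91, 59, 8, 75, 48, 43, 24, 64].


Initial: [91, 59, 8, 75, 48, 43, 24, 64]
Step 1: min=8 at 2
  Swap: [8, 59, 91, 75, 48, 43, 24, 64]
Step 2: min=24 at 6
  Swap: [8, 24, 91, 75, 48, 43, 59, 64]

After 2 steps: [8, 24, 91, 75, 48, 43, 59, 64]


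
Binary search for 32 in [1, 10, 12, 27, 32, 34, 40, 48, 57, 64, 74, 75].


Step 1: lo=0, hi=11, mid=5, val=34
Step 2: lo=0, hi=4, mid=2, val=12
Step 3: lo=3, hi=4, mid=3, val=27
Step 4: lo=4, hi=4, mid=4, val=32

Found at index 4
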